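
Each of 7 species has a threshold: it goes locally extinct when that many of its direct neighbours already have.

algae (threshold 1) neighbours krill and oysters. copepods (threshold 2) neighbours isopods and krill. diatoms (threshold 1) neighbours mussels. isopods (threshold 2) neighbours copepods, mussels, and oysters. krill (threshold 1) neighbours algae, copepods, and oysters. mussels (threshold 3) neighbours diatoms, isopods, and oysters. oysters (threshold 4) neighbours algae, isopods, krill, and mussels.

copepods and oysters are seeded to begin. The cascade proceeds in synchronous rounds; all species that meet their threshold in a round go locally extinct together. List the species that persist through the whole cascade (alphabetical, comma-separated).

diatoms, mussels

Round 1 — copepods, oysters go locally extinct (initial).
Round 2 — checking thresholds:
  algae: 1 of 2 neighbours ≥ 1, goes locally extinct.
  isopods: 2 of 3 neighbours ≥ 2, goes locally extinct.
  krill: 2 of 3 neighbours ≥ 1, goes locally extinct.
  mussels: 1 of 3 neighbours < 3, holds.
Round 3 — no new extinctions; cascade stops.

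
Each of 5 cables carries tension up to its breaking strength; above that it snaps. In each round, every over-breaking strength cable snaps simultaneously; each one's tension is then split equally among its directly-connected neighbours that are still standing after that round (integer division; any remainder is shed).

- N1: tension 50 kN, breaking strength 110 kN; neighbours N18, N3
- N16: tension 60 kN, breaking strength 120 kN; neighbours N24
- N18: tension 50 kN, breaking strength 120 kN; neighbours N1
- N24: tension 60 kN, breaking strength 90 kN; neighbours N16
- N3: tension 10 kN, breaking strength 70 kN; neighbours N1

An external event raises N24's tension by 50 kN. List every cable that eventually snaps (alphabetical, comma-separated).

Round 1 — N24 at 110 > 90. N24 snaps.
  N24 sheds 110 kN to N16: 110 each.
    N16: 60+110 = 170 > 120
Round 2 — N16 snaps.
  N16 sheds 170 kN: no online neighbours, lost.
No further breaks.

N16, N24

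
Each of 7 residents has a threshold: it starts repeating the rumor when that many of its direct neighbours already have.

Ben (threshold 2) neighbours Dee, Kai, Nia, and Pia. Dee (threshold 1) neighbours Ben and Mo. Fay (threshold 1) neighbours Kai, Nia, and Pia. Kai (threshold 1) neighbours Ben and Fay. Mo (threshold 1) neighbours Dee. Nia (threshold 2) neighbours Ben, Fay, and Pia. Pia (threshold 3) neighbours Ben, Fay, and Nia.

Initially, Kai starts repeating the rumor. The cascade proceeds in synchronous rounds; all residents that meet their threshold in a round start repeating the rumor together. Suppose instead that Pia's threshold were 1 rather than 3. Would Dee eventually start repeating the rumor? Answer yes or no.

With Pia's threshold at 1:
Round 1 — Kai starts repeating the rumor (initial).
Round 2 — checking thresholds:
  Ben: 1 of 4 neighbours < 2, holds.
  Fay: 1 of 3 neighbours ≥ 1, starts repeating the rumor.
Round 3 — checking thresholds:
  Ben: 1 of 4 neighbours < 2, holds.
  Nia: 1 of 3 neighbours < 2, holds.
  Pia: 1 of 3 neighbours ≥ 1, starts repeating the rumor.
Round 4 — checking thresholds:
  Ben: 2 of 4 neighbours ≥ 2, starts repeating the rumor.
  Nia: 2 of 3 neighbours ≥ 2, starts repeating the rumor.
Round 5 — checking thresholds:
  Dee: 1 of 2 neighbours ≥ 1, starts repeating the rumor.
Round 6 — checking thresholds:
  Mo: 1 of 1 neighbours ≥ 1, starts repeating the rumor.
Round 7 — no new spreads; cascade stops.

yes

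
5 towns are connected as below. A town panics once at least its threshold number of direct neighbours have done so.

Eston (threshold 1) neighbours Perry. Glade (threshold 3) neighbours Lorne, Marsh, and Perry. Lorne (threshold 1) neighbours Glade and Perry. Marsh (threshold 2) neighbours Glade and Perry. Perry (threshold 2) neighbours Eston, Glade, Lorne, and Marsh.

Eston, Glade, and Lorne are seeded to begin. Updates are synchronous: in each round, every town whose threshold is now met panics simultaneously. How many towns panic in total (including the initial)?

Round 1 — Eston, Glade, Lorne panic (initial).
Round 2 — checking thresholds:
  Marsh: 1 of 2 neighbours < 2, not yet.
  Perry: 3 of 4 neighbours ≥ 2, panics.
Round 3 — checking thresholds:
  Marsh: 2 of 2 neighbours ≥ 2, panics.
Round 4 — no new panics; cascade stops.

5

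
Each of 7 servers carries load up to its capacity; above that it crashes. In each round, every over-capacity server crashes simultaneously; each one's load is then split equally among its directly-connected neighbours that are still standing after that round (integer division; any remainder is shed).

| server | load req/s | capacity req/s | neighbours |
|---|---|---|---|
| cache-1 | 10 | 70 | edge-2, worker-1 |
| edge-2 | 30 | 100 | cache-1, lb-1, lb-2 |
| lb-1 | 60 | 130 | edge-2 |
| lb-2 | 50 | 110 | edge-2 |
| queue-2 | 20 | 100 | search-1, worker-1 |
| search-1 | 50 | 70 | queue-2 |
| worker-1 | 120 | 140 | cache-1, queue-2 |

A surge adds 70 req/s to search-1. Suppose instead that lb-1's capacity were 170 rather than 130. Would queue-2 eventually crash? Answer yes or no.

yes

With lb-1's capacity at 170:
Round 1 — search-1 at 120 > 70. search-1 crashes.
  search-1 sheds 120 req/s to queue-2: 120 each.
    queue-2: 20+120 = 140 > 100
Round 2 — queue-2 crashes.
  queue-2 sheds 140 req/s to worker-1: 140 each.
    worker-1: 120+140 = 260 > 140
Round 3 — worker-1 crashes.
  worker-1 sheds 260 req/s to cache-1: 260 each.
    cache-1: 10+260 = 270 > 70
Round 4 — cache-1 crashes.
  cache-1 sheds 270 req/s to edge-2: 270 each.
    edge-2: 30+270 = 300 > 100
Round 5 — edge-2 crashes.
  edge-2 sheds 300 req/s to lb-1, lb-2: 150 each.
    lb-1: 60+150 = 210 > 170
    lb-2: 50+150 = 200 > 110
Round 6 — lb-1, lb-2 crash.
  lb-1 sheds 210 req/s: no online neighbours, lost.
  lb-2 sheds 200 req/s: no online neighbours, lost.
No further crashes.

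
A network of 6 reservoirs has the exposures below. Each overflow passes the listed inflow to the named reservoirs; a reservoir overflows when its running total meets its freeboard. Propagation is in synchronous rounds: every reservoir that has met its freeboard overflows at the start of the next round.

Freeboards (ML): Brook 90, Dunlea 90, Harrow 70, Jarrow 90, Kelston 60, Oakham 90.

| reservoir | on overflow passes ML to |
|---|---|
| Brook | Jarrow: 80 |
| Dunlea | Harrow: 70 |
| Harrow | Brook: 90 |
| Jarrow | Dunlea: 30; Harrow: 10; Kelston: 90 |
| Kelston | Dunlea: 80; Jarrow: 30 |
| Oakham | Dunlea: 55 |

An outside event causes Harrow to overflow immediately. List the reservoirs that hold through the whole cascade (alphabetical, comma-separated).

Dunlea, Jarrow, Kelston, Oakham

Round 1 — Harrow overflows (initial).
  Brook: +90 → 90 ≥ 90
Round 2 — Brook overflows.
  Jarrow: +80 → 80 < 90
No further overflows.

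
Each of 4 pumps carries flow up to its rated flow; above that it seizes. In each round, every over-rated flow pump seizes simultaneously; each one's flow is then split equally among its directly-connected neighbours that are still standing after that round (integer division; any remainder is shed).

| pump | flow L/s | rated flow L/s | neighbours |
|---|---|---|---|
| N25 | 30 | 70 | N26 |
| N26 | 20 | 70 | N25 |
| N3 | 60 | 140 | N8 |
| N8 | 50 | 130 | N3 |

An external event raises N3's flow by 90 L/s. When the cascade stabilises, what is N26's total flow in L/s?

20

Round 1 — N3 at 150 > 140. N3 seizes.
  N3 sheds 150 L/s to N8: 150 each.
    N8: 50+150 = 200 > 130
Round 2 — N8 seizes.
  N8 sheds 200 L/s: no online neighbours, lost.
No further seizures.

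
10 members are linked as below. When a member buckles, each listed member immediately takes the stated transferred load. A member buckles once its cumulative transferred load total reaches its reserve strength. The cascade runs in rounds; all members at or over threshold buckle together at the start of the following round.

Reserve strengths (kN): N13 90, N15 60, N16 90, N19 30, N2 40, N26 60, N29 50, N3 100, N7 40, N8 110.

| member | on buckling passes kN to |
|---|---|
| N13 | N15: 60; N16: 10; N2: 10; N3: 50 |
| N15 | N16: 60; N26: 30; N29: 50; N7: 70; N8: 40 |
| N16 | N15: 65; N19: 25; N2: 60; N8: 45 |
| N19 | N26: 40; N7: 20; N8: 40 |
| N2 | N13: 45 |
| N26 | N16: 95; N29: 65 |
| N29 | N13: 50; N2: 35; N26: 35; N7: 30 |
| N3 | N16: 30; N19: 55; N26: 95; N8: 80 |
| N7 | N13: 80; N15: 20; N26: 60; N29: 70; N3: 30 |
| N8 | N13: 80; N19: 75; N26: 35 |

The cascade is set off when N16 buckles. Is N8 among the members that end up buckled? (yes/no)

Round 1 — N16 buckles (initial).
  N15: +65 → 65 ≥ 60
  N19: +25 → 25 < 30
  N2: +60 → 60 ≥ 40
  N8: +45 → 45 < 110
Round 2 — N15, N2 buckle.
  N13: +45 → 45 < 90
  N26: +30 → 30 < 60
  N29: +50 → 50 ≥ 50
  N7: +70 → 70 ≥ 40
  N8: +40 → 85 < 110
Round 3 — N29, N7 buckle.
  N13: +50+80 → 175 ≥ 90
  N26: +35+60 → 125 ≥ 60
  N3: +30 → 30 < 100
Round 4 — N13, N26 buckle.
  N3: +50 → 80 < 100
No further bucklings.

no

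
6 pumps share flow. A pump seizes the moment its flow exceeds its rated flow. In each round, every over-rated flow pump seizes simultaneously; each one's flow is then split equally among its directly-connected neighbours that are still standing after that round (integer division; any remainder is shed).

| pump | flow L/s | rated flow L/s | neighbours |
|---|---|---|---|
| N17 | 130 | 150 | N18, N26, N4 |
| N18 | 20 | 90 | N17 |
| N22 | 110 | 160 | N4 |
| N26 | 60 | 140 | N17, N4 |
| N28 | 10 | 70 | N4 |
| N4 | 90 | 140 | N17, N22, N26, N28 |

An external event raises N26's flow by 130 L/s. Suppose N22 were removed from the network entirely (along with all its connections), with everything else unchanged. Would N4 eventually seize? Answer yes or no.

yes

With N22 removed:
Round 1 — N26 at 190 > 140. N26 seizes.
  N26 sheds 190 L/s to N17, N4: 95 each.
    N17: 130+95 = 225 > 150
    N4: 90+95 = 185 > 140
Round 2 — N17, N4 seize.
  N17 sheds 225 L/s to N18: 225 each.
    N18: 20+225 = 245 > 90
  N4 sheds 185 L/s to N28: 185 each.
    N28: 10+185 = 195 > 70
Round 3 — N18, N28 seize.
  N18 sheds 245 L/s: no online neighbours, lost.
  N28 sheds 195 L/s: no online neighbours, lost.
No further seizures.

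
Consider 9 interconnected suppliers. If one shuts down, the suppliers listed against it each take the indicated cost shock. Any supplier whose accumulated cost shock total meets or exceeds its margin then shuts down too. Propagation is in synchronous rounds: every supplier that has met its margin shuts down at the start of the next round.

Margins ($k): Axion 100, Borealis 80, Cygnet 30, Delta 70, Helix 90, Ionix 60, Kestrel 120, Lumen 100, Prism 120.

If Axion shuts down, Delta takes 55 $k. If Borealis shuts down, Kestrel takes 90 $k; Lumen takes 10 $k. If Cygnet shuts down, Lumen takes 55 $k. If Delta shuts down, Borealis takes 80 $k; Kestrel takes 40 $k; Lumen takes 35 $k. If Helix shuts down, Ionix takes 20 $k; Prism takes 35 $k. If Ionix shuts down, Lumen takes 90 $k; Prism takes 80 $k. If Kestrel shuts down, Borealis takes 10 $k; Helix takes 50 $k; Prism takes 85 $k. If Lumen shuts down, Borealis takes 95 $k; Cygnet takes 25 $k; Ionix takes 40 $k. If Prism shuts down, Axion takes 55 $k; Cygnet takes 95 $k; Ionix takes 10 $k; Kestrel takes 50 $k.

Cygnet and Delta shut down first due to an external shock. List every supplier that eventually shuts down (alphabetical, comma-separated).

Borealis, Cygnet, Delta, Kestrel, Lumen

Round 1 — Cygnet, Delta shut down (initial).
  Borealis: +80 → 80 ≥ 80
  Kestrel: +40 → 40 < 120
  Lumen: +55+35 → 90 < 100
Round 2 — Borealis shuts down.
  Kestrel: +90 → 130 ≥ 120
  Lumen: +10 → 100 ≥ 100
Round 3 — Kestrel, Lumen shut down.
  Helix: +50 → 50 < 90
  Ionix: +40 → 40 < 60
  Prism: +85 → 85 < 120
No further shutdowns.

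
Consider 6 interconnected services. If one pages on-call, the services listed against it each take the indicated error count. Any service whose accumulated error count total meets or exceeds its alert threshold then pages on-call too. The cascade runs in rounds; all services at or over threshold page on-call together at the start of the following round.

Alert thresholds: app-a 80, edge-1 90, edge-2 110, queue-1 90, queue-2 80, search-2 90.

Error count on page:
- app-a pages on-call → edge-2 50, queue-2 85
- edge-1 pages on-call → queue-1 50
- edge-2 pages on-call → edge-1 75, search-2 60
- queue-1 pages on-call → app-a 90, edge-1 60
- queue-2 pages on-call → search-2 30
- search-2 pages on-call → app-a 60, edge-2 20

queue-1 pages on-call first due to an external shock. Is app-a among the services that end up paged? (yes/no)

yes

Round 1 — queue-1 pages on-call (initial).
  app-a: +90 → 90 ≥ 80
  edge-1: +60 → 60 < 90
Round 2 — app-a pages on-call.
  edge-2: +50 → 50 < 110
  queue-2: +85 → 85 ≥ 80
Round 3 — queue-2 pages on-call.
  search-2: +30 → 30 < 90
No further pages.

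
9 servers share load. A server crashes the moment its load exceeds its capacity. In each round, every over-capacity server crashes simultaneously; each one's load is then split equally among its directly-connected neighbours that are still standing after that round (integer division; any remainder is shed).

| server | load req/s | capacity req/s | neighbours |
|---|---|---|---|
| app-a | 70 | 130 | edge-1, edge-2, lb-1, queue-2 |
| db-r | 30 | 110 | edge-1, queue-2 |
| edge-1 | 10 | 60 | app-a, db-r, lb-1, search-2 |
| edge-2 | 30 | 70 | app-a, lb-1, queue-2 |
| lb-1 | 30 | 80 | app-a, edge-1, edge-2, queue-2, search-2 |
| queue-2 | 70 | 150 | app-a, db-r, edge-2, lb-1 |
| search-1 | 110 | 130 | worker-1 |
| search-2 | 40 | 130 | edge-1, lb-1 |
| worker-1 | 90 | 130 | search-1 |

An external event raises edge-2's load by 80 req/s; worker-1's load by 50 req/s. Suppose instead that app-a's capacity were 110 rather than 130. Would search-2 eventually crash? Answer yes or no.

no

With app-a's capacity at 110:
Round 1 — edge-2 at 110 > 70; worker-1 at 140 > 130. edge-2, worker-1 crash.
  edge-2 sheds 110 req/s to app-a, lb-1, queue-2: 36 each (2 lost).
    app-a: 70+36 = 106 ≤ 110
    lb-1: 30+36 = 66 ≤ 80
    queue-2: 70+36 = 106 ≤ 150
  worker-1 sheds 140 req/s to search-1: 140 each.
    search-1: 110+140 = 250 > 130
Round 2 — search-1 crashes.
  search-1 sheds 250 req/s: no online neighbours, lost.
No further crashes.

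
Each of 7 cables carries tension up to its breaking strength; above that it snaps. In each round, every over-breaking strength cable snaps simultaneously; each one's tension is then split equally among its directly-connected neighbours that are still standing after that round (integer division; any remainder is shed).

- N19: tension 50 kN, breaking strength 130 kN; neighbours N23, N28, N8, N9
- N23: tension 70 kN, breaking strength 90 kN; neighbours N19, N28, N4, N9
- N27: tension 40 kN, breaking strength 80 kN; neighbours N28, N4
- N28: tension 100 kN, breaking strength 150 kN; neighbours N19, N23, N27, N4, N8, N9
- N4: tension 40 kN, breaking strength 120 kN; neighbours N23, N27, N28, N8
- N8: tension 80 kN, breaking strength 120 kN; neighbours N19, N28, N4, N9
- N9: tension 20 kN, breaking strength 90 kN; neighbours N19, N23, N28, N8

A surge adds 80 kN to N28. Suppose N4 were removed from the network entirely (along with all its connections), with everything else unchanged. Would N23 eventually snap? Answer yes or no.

With N4 removed:
Round 1 — N28 at 180 > 150. N28 snaps.
  N28 sheds 180 kN to N19, N23, N27, N8, N9: 36 each.
    N19: 50+36 = 86 ≤ 130
    N23: 70+36 = 106 > 90
    N27: 40+36 = 76 ≤ 80
    N8: 80+36 = 116 ≤ 120
    N9: 20+36 = 56 ≤ 90
Round 2 — N23 snaps.
  N23 sheds 106 kN to N19, N9: 53 each.
    N19: 86+53 = 139 > 130
    N9: 56+53 = 109 > 90
Round 3 — N19, N9 snap.
  N19 sheds 139 kN to N8: 139 each.
    N8: 116+139 = 255 > 120
  N9 sheds 109 kN to N8: 109 each.
    N8: 255+109 = 364 > 120
Round 4 — N8 snaps.
  N8 sheds 364 kN: no online neighbours, lost.
No further breaks.

yes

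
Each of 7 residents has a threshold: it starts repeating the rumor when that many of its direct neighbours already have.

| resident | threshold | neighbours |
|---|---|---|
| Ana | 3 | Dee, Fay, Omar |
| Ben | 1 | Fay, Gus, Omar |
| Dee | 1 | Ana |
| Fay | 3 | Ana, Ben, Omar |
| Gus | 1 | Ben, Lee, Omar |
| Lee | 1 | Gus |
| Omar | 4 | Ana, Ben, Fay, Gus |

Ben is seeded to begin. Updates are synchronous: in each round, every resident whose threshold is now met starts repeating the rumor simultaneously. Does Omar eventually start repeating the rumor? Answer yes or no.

no

Round 1 — Ben starts repeating the rumor (initial).
Round 2 — checking thresholds:
  Fay: 1 of 3 neighbours < 3, below threshold.
  Gus: 1 of 3 neighbours ≥ 1, starts repeating the rumor.
  Omar: 1 of 4 neighbours < 4, below threshold.
Round 3 — checking thresholds:
  Fay: 1 of 3 neighbours < 3, below threshold.
  Lee: 1 of 1 neighbours ≥ 1, starts repeating the rumor.
  Omar: 2 of 4 neighbours < 4, below threshold.
Round 4 — no new spreads; cascade stops.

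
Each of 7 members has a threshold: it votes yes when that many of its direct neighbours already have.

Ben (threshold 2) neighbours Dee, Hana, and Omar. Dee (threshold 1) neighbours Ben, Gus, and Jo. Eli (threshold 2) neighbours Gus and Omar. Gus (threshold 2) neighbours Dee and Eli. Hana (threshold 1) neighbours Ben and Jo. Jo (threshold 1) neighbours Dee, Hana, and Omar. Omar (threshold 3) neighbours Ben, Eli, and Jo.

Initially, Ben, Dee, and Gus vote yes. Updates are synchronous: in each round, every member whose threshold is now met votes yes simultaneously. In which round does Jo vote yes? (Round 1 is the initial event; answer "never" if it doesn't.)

2

Round 1 — Ben, Dee, Gus vote yes (initial).
Round 2 — checking thresholds:
  Eli: 1 of 2 neighbours < 2, holds.
  Hana: 1 of 2 neighbours ≥ 1, votes yes.
  Jo: 1 of 3 neighbours ≥ 1, votes yes.
  Omar: 1 of 3 neighbours < 3, holds.
Round 3 — no new yes votes; cascade stops.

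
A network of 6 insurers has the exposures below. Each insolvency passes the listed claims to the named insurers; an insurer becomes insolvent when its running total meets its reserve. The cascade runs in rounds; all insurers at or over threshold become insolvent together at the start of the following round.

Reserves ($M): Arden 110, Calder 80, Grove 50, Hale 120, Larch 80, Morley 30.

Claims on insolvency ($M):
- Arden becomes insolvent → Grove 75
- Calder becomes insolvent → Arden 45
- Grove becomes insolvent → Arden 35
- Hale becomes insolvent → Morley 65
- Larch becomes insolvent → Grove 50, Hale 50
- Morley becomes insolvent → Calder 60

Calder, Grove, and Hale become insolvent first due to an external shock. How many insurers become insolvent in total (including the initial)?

4

Round 1 — Calder, Grove, Hale become insolvent (initial).
  Arden: +45+35 → 80 < 110
  Morley: +65 → 65 ≥ 30
Round 2 — Morley becomes insolvent.
No further insolvencies.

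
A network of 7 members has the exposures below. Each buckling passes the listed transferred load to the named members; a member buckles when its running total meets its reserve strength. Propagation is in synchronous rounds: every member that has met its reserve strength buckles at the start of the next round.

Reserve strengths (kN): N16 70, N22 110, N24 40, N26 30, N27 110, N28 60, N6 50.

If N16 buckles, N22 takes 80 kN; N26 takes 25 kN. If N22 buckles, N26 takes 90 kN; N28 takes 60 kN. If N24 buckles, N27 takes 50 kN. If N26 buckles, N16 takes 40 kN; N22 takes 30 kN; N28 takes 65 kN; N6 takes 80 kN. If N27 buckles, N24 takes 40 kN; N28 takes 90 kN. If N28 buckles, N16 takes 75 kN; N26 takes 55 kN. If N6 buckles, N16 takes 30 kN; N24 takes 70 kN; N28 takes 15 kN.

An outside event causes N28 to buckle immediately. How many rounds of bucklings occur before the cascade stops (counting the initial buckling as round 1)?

4

Round 1 — N28 buckles (initial).
  N16: +75 → 75 ≥ 70
  N26: +55 → 55 ≥ 30
Round 2 — N16, N26 buckle.
  N22: +80+30 → 110 ≥ 110
  N6: +80 → 80 ≥ 50
Round 3 — N22, N6 buckle.
  N24: +70 → 70 ≥ 40
Round 4 — N24 buckles.
  N27: +50 → 50 < 110
No further bucklings.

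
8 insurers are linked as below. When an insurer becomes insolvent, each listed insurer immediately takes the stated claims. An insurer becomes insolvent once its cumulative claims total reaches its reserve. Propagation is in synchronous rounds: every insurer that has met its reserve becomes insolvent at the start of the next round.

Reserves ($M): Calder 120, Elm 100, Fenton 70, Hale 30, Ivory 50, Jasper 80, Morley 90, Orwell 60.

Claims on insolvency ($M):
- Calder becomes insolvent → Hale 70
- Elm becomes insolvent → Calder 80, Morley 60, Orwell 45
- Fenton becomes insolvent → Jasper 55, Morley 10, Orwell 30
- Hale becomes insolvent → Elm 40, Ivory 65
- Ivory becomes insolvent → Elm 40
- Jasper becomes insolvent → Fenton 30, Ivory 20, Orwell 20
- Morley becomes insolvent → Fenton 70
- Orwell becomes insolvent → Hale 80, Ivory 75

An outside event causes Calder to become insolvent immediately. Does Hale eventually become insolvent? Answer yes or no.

Round 1 — Calder becomes insolvent (initial).
  Hale: +70 → 70 ≥ 30
Round 2 — Hale becomes insolvent.
  Elm: +40 → 40 < 100
  Ivory: +65 → 65 ≥ 50
Round 3 — Ivory becomes insolvent.
  Elm: +40 → 80 < 100
No further insolvencies.

yes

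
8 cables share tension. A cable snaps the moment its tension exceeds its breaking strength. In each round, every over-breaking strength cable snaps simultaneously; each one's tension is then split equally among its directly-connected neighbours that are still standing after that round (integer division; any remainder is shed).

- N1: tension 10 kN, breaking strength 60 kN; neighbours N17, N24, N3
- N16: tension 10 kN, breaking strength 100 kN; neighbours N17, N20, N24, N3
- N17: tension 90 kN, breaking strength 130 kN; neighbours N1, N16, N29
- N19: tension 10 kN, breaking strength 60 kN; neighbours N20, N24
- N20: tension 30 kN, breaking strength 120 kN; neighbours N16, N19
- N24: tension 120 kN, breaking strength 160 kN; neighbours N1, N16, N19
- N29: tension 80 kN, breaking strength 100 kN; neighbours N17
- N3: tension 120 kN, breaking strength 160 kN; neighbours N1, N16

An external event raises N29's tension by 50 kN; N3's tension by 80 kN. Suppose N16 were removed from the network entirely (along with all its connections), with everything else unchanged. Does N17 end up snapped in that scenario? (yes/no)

With N16 removed:
Round 1 — N29 at 130 > 100; N3 at 200 > 160. N29, N3 snap.
  N29 sheds 130 kN to N17: 130 each.
    N17: 90+130 = 220 > 130
  N3 sheds 200 kN to N1: 200 each.
    N1: 10+200 = 210 > 60
Round 2 — N1, N17 snap.
  N1 sheds 210 kN to N24: 210 each.
    N24: 120+210 = 330 > 160
  N17 sheds 220 kN: no online neighbours, lost.
Round 3 — N24 snaps.
  N24 sheds 330 kN to N19: 330 each.
    N19: 10+330 = 340 > 60
Round 4 — N19 snaps.
  N19 sheds 340 kN to N20: 340 each.
    N20: 30+340 = 370 > 120
Round 5 — N20 snaps.
  N20 sheds 370 kN: no online neighbours, lost.
No further breaks.

yes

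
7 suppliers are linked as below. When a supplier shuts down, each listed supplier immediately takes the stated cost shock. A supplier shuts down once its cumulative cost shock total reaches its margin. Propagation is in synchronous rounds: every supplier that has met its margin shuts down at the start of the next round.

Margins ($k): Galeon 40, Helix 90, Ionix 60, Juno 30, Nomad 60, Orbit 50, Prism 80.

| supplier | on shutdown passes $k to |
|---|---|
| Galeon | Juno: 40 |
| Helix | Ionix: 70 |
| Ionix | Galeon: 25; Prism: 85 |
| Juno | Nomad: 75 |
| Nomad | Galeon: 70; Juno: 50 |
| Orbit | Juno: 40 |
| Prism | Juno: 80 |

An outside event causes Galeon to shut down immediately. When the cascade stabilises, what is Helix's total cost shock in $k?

0

Round 1 — Galeon shuts down (initial).
  Juno: +40 → 40 ≥ 30
Round 2 — Juno shuts down.
  Nomad: +75 → 75 ≥ 60
Round 3 — Nomad shuts down.
No further shutdowns.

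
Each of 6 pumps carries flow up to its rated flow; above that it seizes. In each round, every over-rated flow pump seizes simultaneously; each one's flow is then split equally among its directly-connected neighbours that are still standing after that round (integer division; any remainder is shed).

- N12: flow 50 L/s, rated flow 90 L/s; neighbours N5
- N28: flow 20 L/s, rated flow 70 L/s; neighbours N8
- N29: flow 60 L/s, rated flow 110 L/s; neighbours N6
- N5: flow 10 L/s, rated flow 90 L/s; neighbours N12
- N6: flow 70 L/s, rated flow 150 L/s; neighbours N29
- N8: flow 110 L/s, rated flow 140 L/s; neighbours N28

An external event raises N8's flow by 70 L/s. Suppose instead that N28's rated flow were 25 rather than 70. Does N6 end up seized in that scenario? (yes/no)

no

With N28's rated flow at 25:
Round 1 — N8 at 180 > 140. N8 seizes.
  N8 sheds 180 L/s to N28: 180 each.
    N28: 20+180 = 200 > 25
Round 2 — N28 seizes.
  N28 sheds 200 L/s: no online neighbours, lost.
No further seizures.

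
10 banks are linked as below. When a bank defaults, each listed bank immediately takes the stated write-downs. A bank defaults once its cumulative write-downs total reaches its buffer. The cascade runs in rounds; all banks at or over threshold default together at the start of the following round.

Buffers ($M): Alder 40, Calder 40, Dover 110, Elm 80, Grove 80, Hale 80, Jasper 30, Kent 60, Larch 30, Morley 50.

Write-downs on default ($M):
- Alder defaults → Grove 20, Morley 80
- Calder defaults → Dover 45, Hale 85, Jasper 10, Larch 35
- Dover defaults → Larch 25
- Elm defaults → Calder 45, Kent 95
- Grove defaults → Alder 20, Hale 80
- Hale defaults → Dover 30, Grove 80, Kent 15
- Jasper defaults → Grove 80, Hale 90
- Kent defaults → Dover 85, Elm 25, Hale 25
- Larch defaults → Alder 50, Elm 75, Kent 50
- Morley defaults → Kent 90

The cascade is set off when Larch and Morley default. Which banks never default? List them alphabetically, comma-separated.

Jasper

Round 1 — Larch, Morley default (initial).
  Alder: +50 → 50 ≥ 40
  Elm: +75 → 75 < 80
  Kent: +50+90 → 140 ≥ 60
Round 2 — Alder, Kent default.
  Dover: +85 → 85 < 110
  Elm: +25 → 100 ≥ 80
  Grove: +20 → 20 < 80
  Hale: +25 → 25 < 80
Round 3 — Elm defaults.
  Calder: +45 → 45 ≥ 40
Round 4 — Calder defaults.
  Dover: +45 → 130 ≥ 110
  Hale: +85 → 110 ≥ 80
  Jasper: +10 → 10 < 30
Round 5 — Dover, Hale default.
  Grove: +80 → 100 ≥ 80
Round 6 — Grove defaults.
No further defaults.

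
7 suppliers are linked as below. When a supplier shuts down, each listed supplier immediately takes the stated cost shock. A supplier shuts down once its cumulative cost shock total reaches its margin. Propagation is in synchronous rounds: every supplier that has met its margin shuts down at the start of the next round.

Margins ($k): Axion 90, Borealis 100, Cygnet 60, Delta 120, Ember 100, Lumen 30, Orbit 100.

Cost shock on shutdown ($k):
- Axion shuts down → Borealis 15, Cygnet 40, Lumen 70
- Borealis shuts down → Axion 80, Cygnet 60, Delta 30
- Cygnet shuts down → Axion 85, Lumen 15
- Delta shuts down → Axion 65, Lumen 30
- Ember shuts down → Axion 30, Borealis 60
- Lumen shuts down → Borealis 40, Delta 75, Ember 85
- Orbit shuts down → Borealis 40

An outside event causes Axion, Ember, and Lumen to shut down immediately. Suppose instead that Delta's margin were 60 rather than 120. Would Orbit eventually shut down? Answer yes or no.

With Delta's margin at 60:
Round 1 — Axion, Ember, Lumen shut down (initial).
  Borealis: +15+60+40 → 115 ≥ 100
  Cygnet: +40 → 40 < 60
  Delta: +75 → 75 ≥ 60
Round 2 — Borealis, Delta shut down.
  Cygnet: +60 → 100 ≥ 60
Round 3 — Cygnet shuts down.
No further shutdowns.

no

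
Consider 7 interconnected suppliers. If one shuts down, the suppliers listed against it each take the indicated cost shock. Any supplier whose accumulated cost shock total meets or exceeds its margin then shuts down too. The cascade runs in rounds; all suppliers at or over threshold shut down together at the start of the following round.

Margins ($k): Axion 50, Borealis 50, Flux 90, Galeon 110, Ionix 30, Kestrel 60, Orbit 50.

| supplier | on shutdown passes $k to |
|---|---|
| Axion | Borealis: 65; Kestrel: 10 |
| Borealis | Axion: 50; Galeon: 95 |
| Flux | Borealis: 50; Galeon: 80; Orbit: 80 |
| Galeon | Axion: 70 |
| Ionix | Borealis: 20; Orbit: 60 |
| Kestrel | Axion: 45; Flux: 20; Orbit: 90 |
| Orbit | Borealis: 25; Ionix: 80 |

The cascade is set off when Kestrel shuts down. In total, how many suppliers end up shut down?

Round 1 — Kestrel shuts down (initial).
  Axion: +45 → 45 < 50
  Flux: +20 → 20 < 90
  Orbit: +90 → 90 ≥ 50
Round 2 — Orbit shuts down.
  Borealis: +25 → 25 < 50
  Ionix: +80 → 80 ≥ 30
Round 3 — Ionix shuts down.
  Borealis: +20 → 45 < 50
No further shutdowns.

3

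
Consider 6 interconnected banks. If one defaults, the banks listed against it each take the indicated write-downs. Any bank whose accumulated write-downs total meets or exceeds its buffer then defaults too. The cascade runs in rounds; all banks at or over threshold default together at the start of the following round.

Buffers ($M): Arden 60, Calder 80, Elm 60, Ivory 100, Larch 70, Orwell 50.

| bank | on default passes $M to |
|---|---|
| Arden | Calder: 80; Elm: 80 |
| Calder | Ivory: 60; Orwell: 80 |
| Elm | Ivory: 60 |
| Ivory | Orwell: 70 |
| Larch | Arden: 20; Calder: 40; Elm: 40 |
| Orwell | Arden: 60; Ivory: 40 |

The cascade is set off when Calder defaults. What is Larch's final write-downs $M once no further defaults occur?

0

Round 1 — Calder defaults (initial).
  Ivory: +60 → 60 < 100
  Orwell: +80 → 80 ≥ 50
Round 2 — Orwell defaults.
  Arden: +60 → 60 ≥ 60
  Ivory: +40 → 100 ≥ 100
Round 3 — Arden, Ivory default.
  Elm: +80 → 80 ≥ 60
Round 4 — Elm defaults.
No further defaults.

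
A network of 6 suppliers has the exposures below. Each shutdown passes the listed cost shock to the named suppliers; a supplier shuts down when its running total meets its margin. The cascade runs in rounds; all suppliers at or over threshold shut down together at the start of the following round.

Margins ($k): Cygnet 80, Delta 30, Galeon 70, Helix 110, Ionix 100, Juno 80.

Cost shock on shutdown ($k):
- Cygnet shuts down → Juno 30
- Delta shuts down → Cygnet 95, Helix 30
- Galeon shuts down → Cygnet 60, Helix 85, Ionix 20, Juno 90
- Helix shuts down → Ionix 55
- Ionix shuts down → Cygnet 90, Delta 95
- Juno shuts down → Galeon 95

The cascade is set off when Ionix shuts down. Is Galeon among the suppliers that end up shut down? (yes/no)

no

Round 1 — Ionix shuts down (initial).
  Cygnet: +90 → 90 ≥ 80
  Delta: +95 → 95 ≥ 30
Round 2 — Cygnet, Delta shut down.
  Helix: +30 → 30 < 110
  Juno: +30 → 30 < 80
No further shutdowns.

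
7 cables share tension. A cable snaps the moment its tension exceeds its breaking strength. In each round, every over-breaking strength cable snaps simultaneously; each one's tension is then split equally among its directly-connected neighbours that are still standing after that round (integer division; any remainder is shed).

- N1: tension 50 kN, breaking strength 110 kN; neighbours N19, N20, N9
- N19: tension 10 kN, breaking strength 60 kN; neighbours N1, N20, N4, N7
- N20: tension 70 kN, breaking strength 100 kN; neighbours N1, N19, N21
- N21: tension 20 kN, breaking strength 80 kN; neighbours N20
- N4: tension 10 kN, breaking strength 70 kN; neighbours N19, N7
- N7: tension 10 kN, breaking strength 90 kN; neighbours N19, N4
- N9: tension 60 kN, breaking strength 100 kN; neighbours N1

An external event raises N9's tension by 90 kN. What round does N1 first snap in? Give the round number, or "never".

2

Round 1 — N9 at 150 > 100. N9 snaps.
  N9 sheds 150 kN to N1: 150 each.
    N1: 50+150 = 200 > 110
Round 2 — N1 snaps.
  N1 sheds 200 kN to N19, N20: 100 each.
    N19: 10+100 = 110 > 60
    N20: 70+100 = 170 > 100
Round 3 — N19, N20 snap.
  N19 sheds 110 kN to N4, N7: 55 each.
    N4: 10+55 = 65 ≤ 70
    N7: 10+55 = 65 ≤ 90
  N20 sheds 170 kN to N21: 170 each.
    N21: 20+170 = 190 > 80
Round 4 — N21 snaps.
  N21 sheds 190 kN: no online neighbours, lost.
No further breaks.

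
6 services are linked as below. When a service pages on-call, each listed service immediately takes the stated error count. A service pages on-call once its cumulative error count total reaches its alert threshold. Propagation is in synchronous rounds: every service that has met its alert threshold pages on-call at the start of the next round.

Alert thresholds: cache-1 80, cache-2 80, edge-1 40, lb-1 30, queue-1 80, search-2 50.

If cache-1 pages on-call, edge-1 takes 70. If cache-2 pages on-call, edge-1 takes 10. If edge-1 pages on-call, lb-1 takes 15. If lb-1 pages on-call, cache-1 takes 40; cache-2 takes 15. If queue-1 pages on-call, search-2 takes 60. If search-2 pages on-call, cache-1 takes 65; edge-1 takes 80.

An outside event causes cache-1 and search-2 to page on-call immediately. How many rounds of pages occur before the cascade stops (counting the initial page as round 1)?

Round 1 — cache-1, search-2 page on-call (initial).
  edge-1: +70+80 → 150 ≥ 40
Round 2 — edge-1 pages on-call.
  lb-1: +15 → 15 < 30
No further pages.

2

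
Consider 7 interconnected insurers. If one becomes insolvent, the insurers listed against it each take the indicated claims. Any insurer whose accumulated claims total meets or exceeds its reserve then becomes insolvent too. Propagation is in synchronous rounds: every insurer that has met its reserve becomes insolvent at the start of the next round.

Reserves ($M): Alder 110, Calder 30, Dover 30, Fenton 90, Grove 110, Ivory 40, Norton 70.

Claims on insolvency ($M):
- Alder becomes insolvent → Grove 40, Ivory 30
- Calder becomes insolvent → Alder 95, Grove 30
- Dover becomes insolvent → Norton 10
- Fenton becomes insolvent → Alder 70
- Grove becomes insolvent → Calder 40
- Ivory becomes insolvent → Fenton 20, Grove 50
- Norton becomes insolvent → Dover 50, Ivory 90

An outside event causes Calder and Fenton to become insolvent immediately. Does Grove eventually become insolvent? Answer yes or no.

Round 1 — Calder, Fenton become insolvent (initial).
  Alder: +95+70 → 165 ≥ 110
  Grove: +30 → 30 < 110
Round 2 — Alder becomes insolvent.
  Grove: +40 → 70 < 110
  Ivory: +30 → 30 < 40
No further insolvencies.

no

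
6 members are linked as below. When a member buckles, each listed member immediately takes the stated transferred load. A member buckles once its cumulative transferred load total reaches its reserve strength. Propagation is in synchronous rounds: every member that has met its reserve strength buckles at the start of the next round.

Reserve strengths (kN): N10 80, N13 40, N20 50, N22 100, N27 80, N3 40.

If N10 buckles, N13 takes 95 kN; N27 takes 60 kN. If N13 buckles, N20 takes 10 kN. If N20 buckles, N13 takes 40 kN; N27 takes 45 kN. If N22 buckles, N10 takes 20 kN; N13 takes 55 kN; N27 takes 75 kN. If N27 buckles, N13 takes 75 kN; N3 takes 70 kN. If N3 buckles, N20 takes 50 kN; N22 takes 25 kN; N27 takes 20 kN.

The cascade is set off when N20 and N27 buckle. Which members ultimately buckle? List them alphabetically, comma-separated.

Round 1 — N20, N27 buckle (initial).
  N13: +40+75 → 115 ≥ 40
  N3: +70 → 70 ≥ 40
Round 2 — N13, N3 buckle.
  N22: +25 → 25 < 100
No further bucklings.

N13, N20, N27, N3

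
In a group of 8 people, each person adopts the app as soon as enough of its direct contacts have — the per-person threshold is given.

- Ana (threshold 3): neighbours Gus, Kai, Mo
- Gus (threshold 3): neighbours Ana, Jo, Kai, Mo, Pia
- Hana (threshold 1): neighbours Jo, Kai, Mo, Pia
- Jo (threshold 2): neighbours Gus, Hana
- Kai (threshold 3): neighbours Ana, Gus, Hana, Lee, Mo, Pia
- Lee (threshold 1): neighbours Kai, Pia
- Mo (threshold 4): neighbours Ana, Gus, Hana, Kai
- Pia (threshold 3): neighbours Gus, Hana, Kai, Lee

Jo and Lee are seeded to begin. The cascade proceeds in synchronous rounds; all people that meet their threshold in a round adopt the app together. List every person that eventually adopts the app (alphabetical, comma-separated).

Round 1 — Jo, Lee adopt the app (initial).
Round 2 — checking thresholds:
  Gus: 1 of 5 neighbours < 3, below threshold.
  Hana: 1 of 4 neighbours ≥ 1, adopts the app.
  Kai: 1 of 6 neighbours < 3, below threshold.
  Pia: 1 of 4 neighbours < 3, below threshold.
Round 3 — no new adoptions; cascade stops.

Hana, Jo, Lee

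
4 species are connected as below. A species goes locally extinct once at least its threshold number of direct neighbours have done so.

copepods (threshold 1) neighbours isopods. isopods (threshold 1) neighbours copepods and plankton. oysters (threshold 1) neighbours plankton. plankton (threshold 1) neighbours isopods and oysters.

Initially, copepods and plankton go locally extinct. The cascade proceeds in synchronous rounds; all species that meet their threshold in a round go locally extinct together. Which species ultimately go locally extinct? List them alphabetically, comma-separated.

copepods, isopods, oysters, plankton

Round 1 — copepods, plankton go locally extinct (initial).
Round 2 — checking thresholds:
  isopods: 2 of 2 neighbours ≥ 1, goes locally extinct.
  oysters: 1 of 1 neighbours ≥ 1, goes locally extinct.
Round 3 — no new extinctions; cascade stops.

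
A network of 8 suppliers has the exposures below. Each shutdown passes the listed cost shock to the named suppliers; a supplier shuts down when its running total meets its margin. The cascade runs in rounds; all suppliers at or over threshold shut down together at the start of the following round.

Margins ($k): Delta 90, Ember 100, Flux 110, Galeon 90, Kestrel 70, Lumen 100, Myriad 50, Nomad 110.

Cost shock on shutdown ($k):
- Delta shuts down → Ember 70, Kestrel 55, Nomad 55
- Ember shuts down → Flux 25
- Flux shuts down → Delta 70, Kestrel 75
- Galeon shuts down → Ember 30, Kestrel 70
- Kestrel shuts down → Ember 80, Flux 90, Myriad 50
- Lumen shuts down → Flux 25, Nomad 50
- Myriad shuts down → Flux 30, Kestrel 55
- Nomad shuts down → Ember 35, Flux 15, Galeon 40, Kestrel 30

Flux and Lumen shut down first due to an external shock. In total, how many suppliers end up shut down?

4

Round 1 — Flux, Lumen shut down (initial).
  Delta: +70 → 70 < 90
  Kestrel: +75 → 75 ≥ 70
  Nomad: +50 → 50 < 110
Round 2 — Kestrel shuts down.
  Ember: +80 → 80 < 100
  Myriad: +50 → 50 ≥ 50
Round 3 — Myriad shuts down.
No further shutdowns.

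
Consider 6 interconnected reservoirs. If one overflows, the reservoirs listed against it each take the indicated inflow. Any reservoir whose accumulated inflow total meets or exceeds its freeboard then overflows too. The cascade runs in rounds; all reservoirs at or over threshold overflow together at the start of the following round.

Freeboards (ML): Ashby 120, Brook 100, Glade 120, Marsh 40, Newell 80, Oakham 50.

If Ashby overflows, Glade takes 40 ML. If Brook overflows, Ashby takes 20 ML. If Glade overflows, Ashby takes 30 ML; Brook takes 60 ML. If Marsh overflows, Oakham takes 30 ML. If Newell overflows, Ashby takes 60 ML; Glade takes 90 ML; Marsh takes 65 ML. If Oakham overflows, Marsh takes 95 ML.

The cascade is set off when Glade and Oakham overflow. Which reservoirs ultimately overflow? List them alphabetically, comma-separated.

Glade, Marsh, Oakham

Round 1 — Glade, Oakham overflow (initial).
  Ashby: +30 → 30 < 120
  Brook: +60 → 60 < 100
  Marsh: +95 → 95 ≥ 40
Round 2 — Marsh overflows.
No further overflows.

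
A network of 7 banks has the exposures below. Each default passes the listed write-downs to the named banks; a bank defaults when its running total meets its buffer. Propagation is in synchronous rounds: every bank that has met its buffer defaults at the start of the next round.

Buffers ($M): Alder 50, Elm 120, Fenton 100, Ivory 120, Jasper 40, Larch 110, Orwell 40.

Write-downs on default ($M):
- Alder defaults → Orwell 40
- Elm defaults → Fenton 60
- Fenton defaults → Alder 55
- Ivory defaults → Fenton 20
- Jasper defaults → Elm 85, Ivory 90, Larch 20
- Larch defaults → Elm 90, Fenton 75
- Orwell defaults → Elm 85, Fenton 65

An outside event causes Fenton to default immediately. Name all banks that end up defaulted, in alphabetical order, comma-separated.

Alder, Fenton, Orwell

Round 1 — Fenton defaults (initial).
  Alder: +55 → 55 ≥ 50
Round 2 — Alder defaults.
  Orwell: +40 → 40 ≥ 40
Round 3 — Orwell defaults.
  Elm: +85 → 85 < 120
No further defaults.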